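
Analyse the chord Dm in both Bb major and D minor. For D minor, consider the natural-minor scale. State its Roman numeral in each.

iii in Bb major; i in D minor

The scale of Bb major is Bb C D Eb F G A; D is degree 3, and the triad built there (D-F-A) is minor, so it is iii.
The scale of D minor (natural minor) is D E F G A Bb C; D is degree 1, and the triad built there (D-F-A) is minor, so it is i.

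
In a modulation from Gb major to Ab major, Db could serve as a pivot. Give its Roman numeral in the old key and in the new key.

The scale of Gb major is Gb Ab Bb Cb Db Eb F; Db is degree 5, and the triad built there (Db-F-Ab) is major, so it is V.
The scale of Ab major is Ab Bb C Db Eb F G; Db is degree 4, and the triad built there (Db-F-Ab) is major, so it is IV.

V in Gb major; IV in Ab major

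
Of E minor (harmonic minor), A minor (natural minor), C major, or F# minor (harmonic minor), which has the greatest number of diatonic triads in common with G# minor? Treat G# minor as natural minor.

E minor

Triads of G# minor (natural minor): G#m (i), A#dim (ii°), B (III), C#m (iv), D#m (v), E (VI), F# (VII).
E minor (harmonic minor) shares 1: B.
A minor (natural minor) shares 0: none.
C major shares 0: none.
F# minor (harmonic minor) shares 0: none.
The most common triads (1) are shared with E minor.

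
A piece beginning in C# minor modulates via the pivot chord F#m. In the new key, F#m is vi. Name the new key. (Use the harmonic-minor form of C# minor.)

A major

The numeral vi denotes a minor triad on scale degree 6. With F# on degree 6, the tonic of the new key is A.
Degree 6 carries a minor triad in major keys, so the destination is A major.
Check: the diatonic triads of A major are A (I), Bm (ii), C#m (iii), D (IV), E (V), F#m (vi), G#dim (vii°) — F#m is indeed vi.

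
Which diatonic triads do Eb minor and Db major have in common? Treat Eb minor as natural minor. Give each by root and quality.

Ebm, Gb, Bbm, Db

Triads in Eb minor (natural minor): Ebm (i), Fdim (ii°), Gb (III), Abm (iv), Bbm (v), Cb (VI), Db (VII).
Triads in Db major: Db (I), Ebm (ii), Fm (iii), Gb (IV), Ab (V), Bbm (vi), Cdim (vii°).
Shared triads with their functions: Ebm (i in Eb minor, ii in Db major); Gb (III in Eb minor, IV in Db major); Bbm (v in Eb minor, vi in Db major); Db (VII in Eb minor, I in Db major).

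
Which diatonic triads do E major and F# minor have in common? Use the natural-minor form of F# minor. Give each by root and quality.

Triads in E major: E (I), F#m (ii), G#m (iii), A (IV), B (V), C#m (vi), D#dim (vii°).
Triads in F# minor (natural minor): F#m (i), G#dim (ii°), A (III), Bm (iv), C#m (v), D (VI), E (VII).
Shared triads with their functions: E (I in E major, VII in F# minor); F#m (ii in E major, i in F# minor); A (IV in E major, III in F# minor); C#m (vi in E major, v in F# minor).

E, F#m, A, C#m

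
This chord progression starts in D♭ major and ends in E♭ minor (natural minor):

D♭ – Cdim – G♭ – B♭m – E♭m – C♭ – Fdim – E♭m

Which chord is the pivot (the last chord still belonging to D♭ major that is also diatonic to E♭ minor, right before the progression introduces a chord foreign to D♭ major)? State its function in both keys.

E♭m — ii in D♭ major, i in E♭ minor

Chords diatonic to D♭ major: D♭, E♭m, Fm, G♭, A♭, B♭m, Cdim.
Reading the progression, the first chord not in that set is C♭, so the modulation leaves D♭ major there.
The chord immediately before C♭ is E♭m, which is diatonic to both keys: ii in D♭ major and i in E♭ minor.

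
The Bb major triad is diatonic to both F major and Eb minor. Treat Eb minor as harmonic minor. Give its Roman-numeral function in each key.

IV in F major; V in Eb minor

The scale of F major is F G A Bb C D E; Bb is degree 4, and the triad built there (Bb-D-F) is major, so it is IV.
The scale of Eb minor (harmonic minor) is Eb F Gb Ab Bb Cb D; Bb is degree 5, and the triad built there (Bb-D-F) is major, so it is V.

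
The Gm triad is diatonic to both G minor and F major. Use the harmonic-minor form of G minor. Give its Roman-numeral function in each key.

The scale of G minor (harmonic minor) is G A Bb C D Eb F#; G is degree 1, and the triad built there (G-Bb-D) is minor, so it is i.
The scale of F major is F G A Bb C D E; G is degree 2, and the triad built there (G-Bb-D) is minor, so it is ii.

i in G minor; ii in F major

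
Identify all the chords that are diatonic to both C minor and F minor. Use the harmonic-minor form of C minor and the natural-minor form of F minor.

Cm, Fm, Ab

Triads in C minor (harmonic minor): C minor (i), D diminished (ii°), Eb augmented (III+), F minor (iv), G major (V), Ab major (VI), B diminished (vii°).
Triads in F minor (natural minor): F minor (i), G diminished (ii°), Ab major (III), Bb minor (iv), C minor (v), Db major (VI), Eb major (VII).
Shared triads with their functions: C minor (i in C minor, v in F minor); F minor (iv in C minor, i in F minor); Ab major (VI in C minor, III in F minor).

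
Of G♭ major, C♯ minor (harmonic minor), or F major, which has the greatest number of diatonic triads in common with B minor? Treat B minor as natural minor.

C♯ minor

Triads of B minor (natural minor): Bm (i), C♯dim (ii°), D (III), Em (iv), F♯m (v), G (VI), A (VII).
G♭ major shares 0: none.
C♯ minor (harmonic minor) shares 2: F♯m, A.
F major shares 0: none.
The most common triads (2) are shared with C♯ minor.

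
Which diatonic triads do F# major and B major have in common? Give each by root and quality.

Triads in F# major: F# (I), G#m (ii), A#m (iii), B (IV), C# (V), D#m (vi), E#dim (vii°).
Triads in B major: B (I), C#m (ii), D#m (iii), E (IV), F# (V), G#m (vi), A#dim (vii°).
Shared triads with their functions: F# (I in F# major, V in B major); G#m (ii in F# major, vi in B major); B (IV in F# major, I in B major); D#m (vi in F# major, iii in B major).

F#, G#m, B, D#m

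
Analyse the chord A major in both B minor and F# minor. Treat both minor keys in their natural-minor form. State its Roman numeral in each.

VII in B minor; III in F# minor

The scale of B minor (natural minor) is B C# D E F# G A; A is degree 7, and the triad built there (A-C#-E) is major, so it is VII.
The scale of F# minor (natural minor) is F# G# A B C# D E; A is degree 3, and the triad built there (A-C#-E) is major, so it is III.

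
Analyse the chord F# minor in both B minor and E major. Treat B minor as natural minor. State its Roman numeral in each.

The scale of B minor (natural minor) is B C# D E F# G A; F# is degree 5, and the triad built there (F#-A-C#) is minor, so it is v.
The scale of E major is E F# G# A B C# D#; F# is degree 2, and the triad built there (F#-A-C#) is minor, so it is ii.

v in B minor; ii in E major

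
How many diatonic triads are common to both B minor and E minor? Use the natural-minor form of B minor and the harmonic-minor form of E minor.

1

Diatonic triads of B minor (natural minor): Bm (i), C#dim (ii°), D (III), Em (iv), F#m (v), G (VI), A (VII).
Diatonic triads of E minor (harmonic minor): Em (i), F#dim (ii°), Gaug (III+), Am (iv), B (V), C (VI), D#dim (vii°).
Matching root and quality in both lists: Em.
That gives 1 common triad.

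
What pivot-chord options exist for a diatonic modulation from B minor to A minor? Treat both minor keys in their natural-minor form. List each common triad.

Triads in B minor (natural minor): B minor (i), C# diminished (ii°), D major (III), E minor (iv), F# minor (v), G major (VI), A major (VII).
Triads in A minor (natural minor): A minor (i), B diminished (ii°), C major (III), D minor (iv), E minor (v), F major (VI), G major (VII).
Shared triads with their functions: E minor (iv in B minor, v in A minor); G major (VI in B minor, VII in A minor).

Em, G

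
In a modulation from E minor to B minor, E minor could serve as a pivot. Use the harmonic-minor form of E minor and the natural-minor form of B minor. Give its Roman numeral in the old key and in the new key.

The scale of E minor (harmonic minor) is E F♯ G A B C D♯; E is degree 1, and the triad built there (E-G-B) is minor, so it is i.
The scale of B minor (natural minor) is B C♯ D E F♯ G A; E is degree 4, and the triad built there (E-G-B) is minor, so it is iv.

i in E minor; iv in B minor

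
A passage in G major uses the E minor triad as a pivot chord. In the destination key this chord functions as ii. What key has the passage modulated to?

D major

The numeral ii denotes a minor triad on scale degree 2. With E on degree 2, the tonic of the new key is D.
Degree 2 carries a minor triad in major keys, so the destination is D major.
Check: the diatonic triads of D major are D (I), Em (ii), F#m (iii), G (IV), A (V), Bm (vi), C#dim (vii°) — E minor is indeed ii.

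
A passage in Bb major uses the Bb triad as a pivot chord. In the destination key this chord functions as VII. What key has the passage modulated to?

The numeral VII denotes a major triad on scale degree 7. With Bb on degree 7, the tonic of the new key is C.
Degree 7 carries a major triad in natural-minor keys, so the destination is C minor.
Check: the diatonic triads of C minor (natural minor) are Cm (i), Ddim (ii°), Eb (III), Fm (iv), Gm (v), Ab (VI), Bb (VII) — Bb is indeed VII.

C minor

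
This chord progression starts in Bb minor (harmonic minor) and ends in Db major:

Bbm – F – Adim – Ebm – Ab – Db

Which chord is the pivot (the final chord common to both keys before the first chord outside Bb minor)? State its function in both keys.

Chords diatonic to Bb minor: Bbm, Cdim, Dbaug, Ebm, F, Gb, Adim.
Reading the progression, the first chord not in that set is Ab, so the modulation leaves Bb minor there.
The chord immediately before Ab is Ebm, which is diatonic to both keys: iv in Bb minor and ii in Db major.

Ebm — iv in Bb minor, ii in Db major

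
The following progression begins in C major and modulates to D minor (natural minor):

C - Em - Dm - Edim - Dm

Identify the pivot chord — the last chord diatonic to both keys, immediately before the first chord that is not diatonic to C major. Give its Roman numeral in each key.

Dm — ii in C major, i in D minor

Chords diatonic to C major: C, Dm, Em, F, G, Am, Bdim.
Reading the progression, the first chord not in that set is Edim, so the modulation leaves C major there.
The chord immediately before Edim is Dm, which is diatonic to both keys: ii in C major and i in D minor.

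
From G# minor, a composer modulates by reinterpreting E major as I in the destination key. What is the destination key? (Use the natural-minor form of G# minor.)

E major

The numeral I denotes a major triad on scale degree 1. With E on degree 1, the tonic of the new key is E.
Degree 1 carries a major triad in major keys, so the destination is E major.
Check: the diatonic triads of E major are E (I), F#m (ii), G#m (iii), A (IV), B (V), C#m (vi), D#dim (vii°) — E major is indeed I.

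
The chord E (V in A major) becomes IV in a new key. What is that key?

B major

The numeral IV denotes a major triad on scale degree 4. With E on degree 4, the tonic of the new key is B.
Degree 4 carries a major triad in major keys, so the destination is B major.
Check: the diatonic triads of B major are B (I), C#m (ii), D#m (iii), E (IV), F# (V), G#m (vi), A#dim (vii°) — E is indeed IV.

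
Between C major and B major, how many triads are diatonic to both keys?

0

Diatonic triads of C major: C (I), Dm (ii), Em (iii), F (IV), G (V), Am (vi), Bdim (vii°).
Diatonic triads of B major: B (I), C#m (ii), D#m (iii), E (IV), F# (V), G#m (vi), A#dim (vii°).
No triad has the same root and quality in both keys.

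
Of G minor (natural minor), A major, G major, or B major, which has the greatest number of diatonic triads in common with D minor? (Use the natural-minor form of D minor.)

Triads of D minor (natural minor): Dm (i), Edim (ii°), F (III), Gm (iv), Am (v), Bb (VI), C (VII).
G minor (natural minor) shares 4: Dm, F, Gm, Bb.
A major shares 0: none.
G major shares 2: Am, C.
B major shares 0: none.
The most common triads (4) are shared with G minor.

G minor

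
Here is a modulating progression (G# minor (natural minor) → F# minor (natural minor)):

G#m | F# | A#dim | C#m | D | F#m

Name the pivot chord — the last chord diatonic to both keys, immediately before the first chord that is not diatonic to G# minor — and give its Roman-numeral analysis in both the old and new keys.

C#m — iv in G# minor, v in F# minor

Chords diatonic to G# minor: G#m, A#dim, B, C#m, D#m, E, F#.
Reading the progression, the first chord not in that set is D, so the modulation leaves G# minor there.
The chord immediately before D is C#m, which is diatonic to both keys: iv in G# minor and v in F# minor.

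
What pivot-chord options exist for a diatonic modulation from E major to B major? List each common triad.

Triads in E major: E (I), F#m (ii), G#m (iii), A (IV), B (V), C#m (vi), D#dim (vii°).
Triads in B major: B (I), C#m (ii), D#m (iii), E (IV), F# (V), G#m (vi), A#dim (vii°).
Shared triads with their functions: E (I in E major, IV in B major); G#m (iii in E major, vi in B major); B (V in E major, I in B major); C#m (vi in E major, ii in B major).

E, G#m, B, C#m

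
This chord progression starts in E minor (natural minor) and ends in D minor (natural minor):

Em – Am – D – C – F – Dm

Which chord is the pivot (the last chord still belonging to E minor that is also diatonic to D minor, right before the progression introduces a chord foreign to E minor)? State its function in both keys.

Chords diatonic to E minor: Em, F#dim, G, Am, Bm, C, D.
Reading the progression, the first chord not in that set is F, so the modulation leaves E minor there.
The chord immediately before F is C, which is diatonic to both keys: VI in E minor and VII in D minor.

C — VI in E minor, VII in D minor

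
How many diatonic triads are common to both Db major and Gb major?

Diatonic triads of Db major: Db major (I), Eb minor (ii), F minor (iii), Gb major (IV), Ab major (V), Bb minor (vi), C diminished (vii°).
Diatonic triads of Gb major: Gb major (I), Ab minor (ii), Bb minor (iii), Cb major (IV), Db major (V), Eb minor (vi), F diminished (vii°).
Matching root and quality in both lists: Db major, Eb minor, Gb major, Bb minor.
That gives 4 common triads.

4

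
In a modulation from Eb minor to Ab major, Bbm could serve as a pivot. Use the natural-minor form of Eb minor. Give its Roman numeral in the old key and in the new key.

v in Eb minor; ii in Ab major

The scale of Eb minor (natural minor) is Eb F Gb Ab Bb Cb Db; Bb is degree 5, and the triad built there (Bb-Db-F) is minor, so it is v.
The scale of Ab major is Ab Bb C Db Eb F G; Bb is degree 2, and the triad built there (Bb-Db-F) is minor, so it is ii.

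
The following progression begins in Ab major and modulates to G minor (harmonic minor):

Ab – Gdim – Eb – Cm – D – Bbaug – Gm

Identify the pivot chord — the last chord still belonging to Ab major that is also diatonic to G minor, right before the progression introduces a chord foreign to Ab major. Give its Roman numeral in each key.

Chords diatonic to Ab major: Ab, Bbm, Cm, Db, Eb, Fm, Gdim.
Reading the progression, the first chord not in that set is D, so the modulation leaves Ab major there.
The chord immediately before D is Cm, which is diatonic to both keys: iii in Ab major and iv in G minor.

Cm — iii in Ab major, iv in G minor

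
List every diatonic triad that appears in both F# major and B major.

Triads in F# major: F# major (I), G# minor (ii), A# minor (iii), B major (IV), C# major (V), D# minor (vi), E# diminished (vii°).
Triads in B major: B major (I), C# minor (ii), D# minor (iii), E major (IV), F# major (V), G# minor (vi), A# diminished (vii°).
Shared triads with their functions: F# major (I in F# major, V in B major); G# minor (ii in F# major, vi in B major); B major (IV in F# major, I in B major); D# minor (vi in F# major, iii in B major).

F#, G#m, B, D#m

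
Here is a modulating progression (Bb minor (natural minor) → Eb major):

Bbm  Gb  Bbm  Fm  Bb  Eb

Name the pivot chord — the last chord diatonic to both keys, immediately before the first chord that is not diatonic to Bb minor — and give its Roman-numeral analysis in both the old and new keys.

Fm — v in Bb minor, ii in Eb major

Chords diatonic to Bb minor: Bbm, Cdim, Db, Ebm, Fm, Gb, Ab.
Reading the progression, the first chord not in that set is Bb, so the modulation leaves Bb minor there.
The chord immediately before Bb is Fm, which is diatonic to both keys: v in Bb minor and ii in Eb major.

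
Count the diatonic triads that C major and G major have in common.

4

Diatonic triads of C major: C (I), Dm (ii), Em (iii), F (IV), G (V), Am (vi), Bdim (vii°).
Diatonic triads of G major: G (I), Am (ii), Bm (iii), C (IV), D (V), Em (vi), F#dim (vii°).
Matching root and quality in both lists: C, Em, G, Am.
That gives 4 common triads.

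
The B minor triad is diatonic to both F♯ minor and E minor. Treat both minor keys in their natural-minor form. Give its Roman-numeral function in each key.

iv in F♯ minor; v in E minor

The scale of F♯ minor (natural minor) is F♯ G♯ A B C♯ D E; B is degree 4, and the triad built there (B-D-F♯) is minor, so it is iv.
The scale of E minor (natural minor) is E F♯ G A B C D; B is degree 5, and the triad built there (B-D-F♯) is minor, so it is v.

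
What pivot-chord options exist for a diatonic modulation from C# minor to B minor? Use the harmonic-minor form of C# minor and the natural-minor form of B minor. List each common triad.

Triads in C# minor (harmonic minor): C#m (i), D#dim (ii°), Eaug (III+), F#m (iv), G# (V), A (VI), B#dim (vii°).
Triads in B minor (natural minor): Bm (i), C#dim (ii°), D (III), Em (iv), F#m (v), G (VI), A (VII).
Shared triads with their functions: F#m (iv in C# minor, v in B minor); A (VI in C# minor, VII in B minor).

F#m, A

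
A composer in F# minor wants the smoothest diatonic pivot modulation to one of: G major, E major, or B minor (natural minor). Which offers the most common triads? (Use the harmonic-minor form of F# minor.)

Triads of F# minor (harmonic minor): F#m (i), G#dim (ii°), Aaug (III+), Bm (iv), C# (V), D (VI), E#dim (vii°).
G major shares 2: Bm, D.
E major shares 1: F#m.
B minor (natural minor) shares 3: F#m, Bm, D.
The most common triads (3) are shared with B minor.

B minor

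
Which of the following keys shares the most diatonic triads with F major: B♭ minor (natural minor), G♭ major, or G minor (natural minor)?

G minor

Triads of F major: F major (I), G minor (ii), A minor (iii), B♭ major (IV), C major (V), D minor (vi), E diminished (vii°).
B♭ minor (natural minor) shares 0: none.
G♭ major shares 0: none.
G minor (natural minor) shares 4: F, Gm, B♭, Dm.
The most common triads (4) are shared with G minor.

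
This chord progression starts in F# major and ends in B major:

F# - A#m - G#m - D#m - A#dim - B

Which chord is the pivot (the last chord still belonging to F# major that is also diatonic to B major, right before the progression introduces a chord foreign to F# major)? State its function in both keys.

D#m — vi in F# major, iii in B major

Chords diatonic to F# major: F#, G#m, A#m, B, C#, D#m, E#dim.
Reading the progression, the first chord not in that set is A#dim, so the modulation leaves F# major there.
The chord immediately before A#dim is D#m, which is diatonic to both keys: vi in F# major and iii in B major.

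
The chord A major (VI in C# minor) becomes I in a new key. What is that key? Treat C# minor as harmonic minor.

The numeral I denotes a major triad on scale degree 1. With A on degree 1, the tonic of the new key is A.
Degree 1 carries a major triad in major keys, so the destination is A major.
Check: the diatonic triads of A major are A (I), Bm (ii), C#m (iii), D (IV), E (V), F#m (vi), G#dim (vii°) — A major is indeed I.

A major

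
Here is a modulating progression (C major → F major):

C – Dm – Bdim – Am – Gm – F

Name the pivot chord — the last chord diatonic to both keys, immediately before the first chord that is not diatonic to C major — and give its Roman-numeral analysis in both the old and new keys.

Am — vi in C major, iii in F major

Chords diatonic to C major: C, Dm, Em, F, G, Am, Bdim.
Reading the progression, the first chord not in that set is Gm, so the modulation leaves C major there.
The chord immediately before Gm is Am, which is diatonic to both keys: vi in C major and iii in F major.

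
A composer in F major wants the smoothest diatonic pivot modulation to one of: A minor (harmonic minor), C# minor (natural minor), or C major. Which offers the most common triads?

Triads of F major: F (I), Gm (ii), Am (iii), Bb (IV), C (V), Dm (vi), Edim (vii°).
A minor (harmonic minor) shares 3: F, Am, Dm.
C# minor (natural minor) shares 0: none.
C major shares 4: F, Am, C, Dm.
The most common triads (4) are shared with C major.

C major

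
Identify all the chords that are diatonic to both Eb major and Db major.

Triads in Eb major: Eb (I), Fm (ii), Gm (iii), Ab (IV), Bb (V), Cm (vi), Ddim (vii°).
Triads in Db major: Db (I), Ebm (ii), Fm (iii), Gb (IV), Ab (V), Bbm (vi), Cdim (vii°).
Shared triads with their functions: Fm (ii in Eb major, iii in Db major); Ab (IV in Eb major, V in Db major).

Fm, Ab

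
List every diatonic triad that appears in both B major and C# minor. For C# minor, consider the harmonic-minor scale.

Triads in B major: B (I), C#m (ii), D#m (iii), E (IV), F# (V), G#m (vi), A#dim (vii°).
Triads in C# minor (harmonic minor): C#m (i), D#dim (ii°), Eaug (III+), F#m (iv), G# (V), A (VI), B#dim (vii°).
Shared triads with their functions: C#m (ii in B major, i in C# minor).

C#m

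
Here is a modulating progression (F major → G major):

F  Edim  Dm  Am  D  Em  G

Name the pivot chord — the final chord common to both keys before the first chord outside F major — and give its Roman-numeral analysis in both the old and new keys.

Am — iii in F major, ii in G major

Chords diatonic to F major: F, Gm, Am, B♭, C, Dm, Edim.
Reading the progression, the first chord not in that set is D, so the modulation leaves F major there.
The chord immediately before D is Am, which is diatonic to both keys: iii in F major and ii in G major.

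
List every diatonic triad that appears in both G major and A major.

Triads in G major: G (I), Am (ii), Bm (iii), C (IV), D (V), Em (vi), F♯dim (vii°).
Triads in A major: A (I), Bm (ii), C♯m (iii), D (IV), E (V), F♯m (vi), G♯dim (vii°).
Shared triads with their functions: Bm (iii in G major, ii in A major); D (V in G major, IV in A major).

Bm, D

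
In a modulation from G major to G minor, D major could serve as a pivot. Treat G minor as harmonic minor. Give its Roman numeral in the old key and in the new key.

The scale of G major is G A B C D E F#; D is degree 5, and the triad built there (D-F#-A) is major, so it is V.
The scale of G minor (harmonic minor) is G A Bb C D Eb F#; D is degree 5, and the triad built there (D-F#-A) is major, so it is V.

V in G major; V in G minor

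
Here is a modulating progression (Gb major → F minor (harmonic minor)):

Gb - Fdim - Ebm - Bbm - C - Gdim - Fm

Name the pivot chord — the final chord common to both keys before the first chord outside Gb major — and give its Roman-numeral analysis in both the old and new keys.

Bbm — iii in Gb major, iv in F minor

Chords diatonic to Gb major: Gb, Abm, Bbm, Cb, Db, Ebm, Fdim.
Reading the progression, the first chord not in that set is C, so the modulation leaves Gb major there.
The chord immediately before C is Bbm, which is diatonic to both keys: iii in Gb major and iv in F minor.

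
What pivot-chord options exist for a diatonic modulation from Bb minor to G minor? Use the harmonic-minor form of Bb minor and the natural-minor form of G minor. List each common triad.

F, Adim

Triads in Bb minor (harmonic minor): Bb minor (i), C diminished (ii°), Db augmented (III+), Eb minor (iv), F major (V), Gb major (VI), A diminished (vii°).
Triads in G minor (natural minor): G minor (i), A diminished (ii°), Bb major (III), C minor (iv), D minor (v), Eb major (VI), F major (VII).
Shared triads with their functions: F major (V in Bb minor, VII in G minor); A diminished (vii° in Bb minor, ii° in G minor).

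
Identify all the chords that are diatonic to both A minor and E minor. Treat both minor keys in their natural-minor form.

Triads in A minor (natural minor): Am (i), Bdim (ii°), C (III), Dm (iv), Em (v), F (VI), G (VII).
Triads in E minor (natural minor): Em (i), F#dim (ii°), G (III), Am (iv), Bm (v), C (VI), D (VII).
Shared triads with their functions: Am (i in A minor, iv in E minor); C (III in A minor, VI in E minor); Em (v in A minor, i in E minor); G (VII in A minor, III in E minor).

Am, C, Em, G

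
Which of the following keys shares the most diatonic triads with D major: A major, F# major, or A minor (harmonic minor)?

A major

Triads of D major: D (I), Em (ii), F#m (iii), G (IV), A (V), Bm (vi), C#dim (vii°).
A major shares 4: D, F#m, A, Bm.
F# major shares 0: none.
A minor (harmonic minor) shares 0: none.
The most common triads (4) are shared with A major.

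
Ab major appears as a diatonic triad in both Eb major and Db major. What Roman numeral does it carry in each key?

The scale of Eb major is Eb F G Ab Bb C D; Ab is degree 4, and the triad built there (Ab-C-Eb) is major, so it is IV.
The scale of Db major is Db Eb F Gb Ab Bb C; Ab is degree 5, and the triad built there (Ab-C-Eb) is major, so it is V.

IV in Eb major; V in Db major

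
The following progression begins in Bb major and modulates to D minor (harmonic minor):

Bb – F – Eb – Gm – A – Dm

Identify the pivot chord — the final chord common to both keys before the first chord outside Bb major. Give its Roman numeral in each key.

Gm — vi in Bb major, iv in D minor

Chords diatonic to Bb major: Bb, Cm, Dm, Eb, F, Gm, Adim.
Reading the progression, the first chord not in that set is A, so the modulation leaves Bb major there.
The chord immediately before A is Gm, which is diatonic to both keys: vi in Bb major and iv in D minor.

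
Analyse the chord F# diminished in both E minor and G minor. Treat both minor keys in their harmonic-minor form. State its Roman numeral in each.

The scale of E minor (harmonic minor) is E F# G A B C D#; F# is degree 2, and the triad built there (F#-A-C) is diminished, so it is ii°.
The scale of G minor (harmonic minor) is G A Bb C D Eb F#; F# is degree 7, and the triad built there (F#-A-C) is diminished, so it is vii°.

ii° in E minor; vii° in G minor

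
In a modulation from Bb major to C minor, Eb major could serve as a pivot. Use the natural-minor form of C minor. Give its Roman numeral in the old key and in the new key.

IV in Bb major; III in C minor

The scale of Bb major is Bb C D Eb F G A; Eb is degree 4, and the triad built there (Eb-G-Bb) is major, so it is IV.
The scale of C minor (natural minor) is C D Eb F G Ab Bb; Eb is degree 3, and the triad built there (Eb-G-Bb) is major, so it is III.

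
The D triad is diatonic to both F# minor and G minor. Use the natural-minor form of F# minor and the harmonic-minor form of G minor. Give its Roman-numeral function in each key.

The scale of F# minor (natural minor) is F# G# A B C# D E; D is degree 6, and the triad built there (D-F#-A) is major, so it is VI.
The scale of G minor (harmonic minor) is G A Bb C D Eb F#; D is degree 5, and the triad built there (D-F#-A) is major, so it is V.

VI in F# minor; V in G minor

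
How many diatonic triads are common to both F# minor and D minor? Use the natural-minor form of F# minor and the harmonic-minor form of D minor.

1

Diatonic triads of F# minor (natural minor): F# minor (i), G# diminished (ii°), A major (III), B minor (iv), C# minor (v), D major (VI), E major (VII).
Diatonic triads of D minor (harmonic minor): D minor (i), E diminished (ii°), F augmented (III+), G minor (iv), A major (V), Bb major (VI), C# diminished (vii°).
Matching root and quality in both lists: A major.
That gives 1 common triad.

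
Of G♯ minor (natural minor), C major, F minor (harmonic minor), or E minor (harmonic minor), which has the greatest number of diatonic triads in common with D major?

Triads of D major: D (I), Em (ii), F♯m (iii), G (IV), A (V), Bm (vi), C♯dim (vii°).
G♯ minor (natural minor) shares 0: none.
C major shares 2: Em, G.
F minor (harmonic minor) shares 0: none.
E minor (harmonic minor) shares 1: Em.
The most common triads (2) are shared with C major.

C major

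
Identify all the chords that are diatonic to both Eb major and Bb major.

Eb, Gm, Bb, Cm

Triads in Eb major: Eb major (I), F minor (ii), G minor (iii), Ab major (IV), Bb major (V), C minor (vi), D diminished (vii°).
Triads in Bb major: Bb major (I), C minor (ii), D minor (iii), Eb major (IV), F major (V), G minor (vi), A diminished (vii°).
Shared triads with their functions: Eb major (I in Eb major, IV in Bb major); G minor (iii in Eb major, vi in Bb major); Bb major (V in Eb major, I in Bb major); C minor (vi in Eb major, ii in Bb major).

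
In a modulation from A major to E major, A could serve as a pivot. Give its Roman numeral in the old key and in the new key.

The scale of A major is A B C# D E F# G#; A is degree 1, and the triad built there (A-C#-E) is major, so it is I.
The scale of E major is E F# G# A B C# D#; A is degree 4, and the triad built there (A-C#-E) is major, so it is IV.

I in A major; IV in E major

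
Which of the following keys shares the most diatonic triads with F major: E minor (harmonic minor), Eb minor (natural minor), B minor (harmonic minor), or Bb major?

Bb major

Triads of F major: F major (I), G minor (ii), A minor (iii), Bb major (IV), C major (V), D minor (vi), E diminished (vii°).
E minor (harmonic minor) shares 2: Am, C.
Eb minor (natural minor) shares 0: none.
B minor (harmonic minor) shares 0: none.
Bb major shares 4: F, Gm, Bb, Dm.
The most common triads (4) are shared with Bb major.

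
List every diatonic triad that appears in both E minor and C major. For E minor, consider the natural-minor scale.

Triads in E minor (natural minor): E minor (i), F# diminished (ii°), G major (III), A minor (iv), B minor (v), C major (VI), D major (VII).
Triads in C major: C major (I), D minor (ii), E minor (iii), F major (IV), G major (V), A minor (vi), B diminished (vii°).
Shared triads with their functions: E minor (i in E minor, iii in C major); G major (III in E minor, V in C major); A minor (iv in E minor, vi in C major); C major (VI in E minor, I in C major).

Em, G, Am, C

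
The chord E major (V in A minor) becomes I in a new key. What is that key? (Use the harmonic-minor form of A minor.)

E major

The numeral I denotes a major triad on scale degree 1. With E on degree 1, the tonic of the new key is E.
Degree 1 carries a major triad in major keys, so the destination is E major.
Check: the diatonic triads of E major are E (I), F#m (ii), G#m (iii), A (IV), B (V), C#m (vi), D#dim (vii°) — E major is indeed I.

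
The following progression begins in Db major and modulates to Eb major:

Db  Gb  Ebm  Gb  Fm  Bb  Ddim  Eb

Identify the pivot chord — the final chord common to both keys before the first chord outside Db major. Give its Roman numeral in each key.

Chords diatonic to Db major: Db, Ebm, Fm, Gb, Ab, Bbm, Cdim.
Reading the progression, the first chord not in that set is Bb, so the modulation leaves Db major there.
The chord immediately before Bb is Fm, which is diatonic to both keys: iii in Db major and ii in Eb major.

Fm — iii in Db major, ii in Eb major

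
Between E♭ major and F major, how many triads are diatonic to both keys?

2

Diatonic triads of E♭ major: E♭ major (I), F minor (ii), G minor (iii), A♭ major (IV), B♭ major (V), C minor (vi), D diminished (vii°).
Diatonic triads of F major: F major (I), G minor (ii), A minor (iii), B♭ major (IV), C major (V), D minor (vi), E diminished (vii°).
Matching root and quality in both lists: G minor, B♭ major.
That gives 2 common triads.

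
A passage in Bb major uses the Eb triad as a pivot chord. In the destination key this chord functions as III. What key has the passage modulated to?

C minor

The numeral III denotes a major triad on scale degree 3. With Eb on degree 3, the tonic of the new key is C.
Degree 3 carries a major triad in natural-minor keys, so the destination is C minor.
Check: the diatonic triads of C minor (natural minor) are Cm (i), Ddim (ii°), Eb (III), Fm (iv), Gm (v), Ab (VI), Bb (VII) — Eb is indeed III.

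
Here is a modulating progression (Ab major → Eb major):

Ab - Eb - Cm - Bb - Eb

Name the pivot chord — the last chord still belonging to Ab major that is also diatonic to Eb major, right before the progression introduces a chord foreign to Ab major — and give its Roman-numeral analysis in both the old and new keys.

Chords diatonic to Ab major: Ab, Bbm, Cm, Db, Eb, Fm, Gdim.
Reading the progression, the first chord not in that set is Bb, so the modulation leaves Ab major there.
The chord immediately before Bb is Cm, which is diatonic to both keys: iii in Ab major and vi in Eb major.

Cm — iii in Ab major, vi in Eb major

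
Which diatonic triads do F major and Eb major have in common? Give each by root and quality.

Gm, Bb

Triads in F major: F major (I), G minor (ii), A minor (iii), Bb major (IV), C major (V), D minor (vi), E diminished (vii°).
Triads in Eb major: Eb major (I), F minor (ii), G minor (iii), Ab major (IV), Bb major (V), C minor (vi), D diminished (vii°).
Shared triads with their functions: G minor (ii in F major, iii in Eb major); Bb major (IV in F major, V in Eb major).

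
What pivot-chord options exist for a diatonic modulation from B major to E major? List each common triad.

B, C#m, E, G#m

Triads in B major: B (I), C#m (ii), D#m (iii), E (IV), F# (V), G#m (vi), A#dim (vii°).
Triads in E major: E (I), F#m (ii), G#m (iii), A (IV), B (V), C#m (vi), D#dim (vii°).
Shared triads with their functions: B (I in B major, V in E major); C#m (ii in B major, vi in E major); E (IV in B major, I in E major); G#m (vi in B major, iii in E major).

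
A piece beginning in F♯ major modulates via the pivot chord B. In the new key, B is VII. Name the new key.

C♯ minor

The numeral VII denotes a major triad on scale degree 7. With B on degree 7, the tonic of the new key is C♯.
Degree 7 carries a major triad in natural-minor keys, so the destination is C♯ minor.
Check: the diatonic triads of C♯ minor (natural minor) are C♯m (i), D♯dim (ii°), E (III), F♯m (iv), G♯m (v), A (VI), B (VII) — B is indeed VII.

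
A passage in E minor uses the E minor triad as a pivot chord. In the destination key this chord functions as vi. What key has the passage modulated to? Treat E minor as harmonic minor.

The numeral vi denotes a minor triad on scale degree 6. With E on degree 6, the tonic of the new key is G.
Degree 6 carries a minor triad in major keys, so the destination is G major.
Check: the diatonic triads of G major are G (I), Am (ii), Bm (iii), C (IV), D (V), Em (vi), F♯dim (vii°) — E minor is indeed vi.

G major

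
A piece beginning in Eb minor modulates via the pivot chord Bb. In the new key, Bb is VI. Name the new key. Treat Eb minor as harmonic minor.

D minor

The numeral VI denotes a major triad on scale degree 6. With Bb on degree 6, the tonic of the new key is D.
Degree 6 carries a major triad in minor keys, so the destination is D minor.
Check: the diatonic triads of D minor (natural minor) are Dm (i), Edim (ii°), F (III), Gm (iv), Am (v), Bb (VI), C (VII) — Bb is indeed VI.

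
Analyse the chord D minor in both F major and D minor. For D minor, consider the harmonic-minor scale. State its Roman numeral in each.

vi in F major; i in D minor

The scale of F major is F G A Bb C D E; D is degree 6, and the triad built there (D-F-A) is minor, so it is vi.
The scale of D minor (harmonic minor) is D E F G A Bb C#; D is degree 1, and the triad built there (D-F-A) is minor, so it is i.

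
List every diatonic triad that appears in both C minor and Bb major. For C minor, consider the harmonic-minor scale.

Triads in C minor (harmonic minor): Cm (i), Ddim (ii°), Ebaug (III+), Fm (iv), G (V), Ab (VI), Bdim (vii°).
Triads in Bb major: Bb (I), Cm (ii), Dm (iii), Eb (IV), F (V), Gm (vi), Adim (vii°).
Shared triads with their functions: Cm (i in C minor, ii in Bb major).

Cm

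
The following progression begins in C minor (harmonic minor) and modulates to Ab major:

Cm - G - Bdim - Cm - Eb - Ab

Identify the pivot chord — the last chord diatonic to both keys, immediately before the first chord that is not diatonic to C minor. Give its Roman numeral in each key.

Cm — i in C minor, iii in Ab major

Chords diatonic to C minor: Cm, Ddim, Ebaug, Fm, G, Ab, Bdim.
Reading the progression, the first chord not in that set is Eb, so the modulation leaves C minor there.
The chord immediately before Eb is Cm, which is diatonic to both keys: i in C minor and iii in Ab major.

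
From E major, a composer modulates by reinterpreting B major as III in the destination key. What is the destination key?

G♯ minor

The numeral III denotes a major triad on scale degree 3. With B on degree 3, the tonic of the new key is G♯.
Degree 3 carries a major triad in natural-minor keys, so the destination is G♯ minor.
Check: the diatonic triads of G♯ minor (natural minor) are G♯m (i), A♯dim (ii°), B (III), C♯m (iv), D♯m (v), E (VI), F♯ (VII) — B major is indeed III.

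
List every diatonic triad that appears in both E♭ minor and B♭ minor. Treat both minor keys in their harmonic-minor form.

Triads in E♭ minor (harmonic minor): E♭m (i), Fdim (ii°), G♭aug (III+), A♭m (iv), B♭ (V), C♭ (VI), Ddim (vii°).
Triads in B♭ minor (harmonic minor): B♭m (i), Cdim (ii°), D♭aug (III+), E♭m (iv), F (V), G♭ (VI), Adim (vii°).
Shared triads with their functions: E♭m (i in E♭ minor, iv in B♭ minor).

E♭m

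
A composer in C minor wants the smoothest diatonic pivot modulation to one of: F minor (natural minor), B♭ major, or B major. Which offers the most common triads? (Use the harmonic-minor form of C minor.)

Triads of C minor (harmonic minor): Cm (i), Ddim (ii°), E♭aug (III+), Fm (iv), G (V), A♭ (VI), Bdim (vii°).
F minor (natural minor) shares 3: Cm, Fm, A♭.
B♭ major shares 1: Cm.
B major shares 0: none.
The most common triads (3) are shared with F minor.

F minor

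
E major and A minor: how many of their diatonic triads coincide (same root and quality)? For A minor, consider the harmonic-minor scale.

1

Diatonic triads of E major: E (I), F#m (ii), G#m (iii), A (IV), B (V), C#m (vi), D#dim (vii°).
Diatonic triads of A minor (harmonic minor): Am (i), Bdim (ii°), Caug (III+), Dm (iv), E (V), F (VI), G#dim (vii°).
Matching root and quality in both lists: E.
That gives 1 common triad.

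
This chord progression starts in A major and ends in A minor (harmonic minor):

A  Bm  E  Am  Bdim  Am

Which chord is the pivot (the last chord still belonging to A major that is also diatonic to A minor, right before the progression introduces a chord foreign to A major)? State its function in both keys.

Chords diatonic to A major: A, Bm, C♯m, D, E, F♯m, G♯dim.
Reading the progression, the first chord not in that set is Am, so the modulation leaves A major there.
The chord immediately before Am is E, which is diatonic to both keys: V in A major and V in A minor.

E — V in A major, V in A minor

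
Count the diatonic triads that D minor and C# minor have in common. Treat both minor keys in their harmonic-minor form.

1

Diatonic triads of D minor (harmonic minor): D minor (i), E diminished (ii°), F augmented (III+), G minor (iv), A major (V), Bb major (VI), C# diminished (vii°).
Diatonic triads of C# minor (harmonic minor): C# minor (i), D# diminished (ii°), E augmented (III+), F# minor (iv), G# major (V), A major (VI), B# diminished (vii°).
Matching root and quality in both lists: A major.
That gives 1 common triad.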